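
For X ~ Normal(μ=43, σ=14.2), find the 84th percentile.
57.1213

We have X ~ Normal(μ=43, σ=14.2).

We want to find x such that P(X ≤ x) = 0.84.

This is the 84th percentile, which means 84% of values fall below this point.

Using the inverse CDF (quantile function):
x = F⁻¹(0.84) = 57.1213

Verification: P(X ≤ 57.1213) = 0.84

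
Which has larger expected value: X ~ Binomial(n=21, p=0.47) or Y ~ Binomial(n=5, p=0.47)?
X has larger mean (9.8700 > 2.3500)

Compute the expected value for each distribution:

X ~ Binomial(n=21, p=0.47):
E[X] = 9.8700

Y ~ Binomial(n=5, p=0.47):
E[Y] = 2.3500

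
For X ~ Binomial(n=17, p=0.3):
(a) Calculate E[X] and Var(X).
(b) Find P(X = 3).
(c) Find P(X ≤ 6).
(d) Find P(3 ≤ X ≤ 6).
(a) E[X] = 5.1000, Var(X) = 3.5700
(b) P(X = 3) = 0.124522
(c) P(X ≤ 6) = 0.775215
(d) P(3 ≤ X ≤ 6) = 0.697830

We have X ~ Binomial(n=17, p=0.3).

(a) Moments:
E[X] = 5.1000
Var(X) = 3.5700
σ = √Var(X) = 1.8894

(b) Point probability using PMF:
P(X = 3) = 0.124522

(c) Cumulative probability using CDF:
P(X ≤ 6) = F(6) = 0.775215

(d) Range probability:
P(3 ≤ X ≤ 6) = P(X ≤ 6) - P(X ≤ 2)
                   = F(6) - F(2)
                   = 0.775215 - 0.077385
                   = 0.697830

This means approximately 69.8% of outcomes fall in the interval [3, 6].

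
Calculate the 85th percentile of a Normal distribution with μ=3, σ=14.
17.5101

We have X ~ Normal(μ=3, σ=14).

We want to find x such that P(X ≤ x) = 0.85.

This is the 85th percentile, which means 85% of values fall below this point.

Using the inverse CDF (quantile function):
x = F⁻¹(0.85) = 17.5101

Verification: P(X ≤ 17.5101) = 0.85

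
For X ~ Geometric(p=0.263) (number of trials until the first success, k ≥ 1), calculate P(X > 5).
0.217439

We have X ~ Geometric(p=0.263) (number of trials until the first success, k ≥ 1).

P(X > 5) = 1 - P(X ≤ 5)
                = 1 - F(5)
                = 1 - 0.782561
                = 0.217439

So there's approximately a 21.7% chance that X exceeds 5.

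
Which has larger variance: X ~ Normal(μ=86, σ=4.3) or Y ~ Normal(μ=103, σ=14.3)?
Y has larger variance (204.4900 > 18.4900)

Compute the variance for each distribution:

X ~ Normal(μ=86, σ=4.3):
Var(X) = 18.4900

Y ~ Normal(μ=103, σ=14.3):
Var(Y) = 204.4900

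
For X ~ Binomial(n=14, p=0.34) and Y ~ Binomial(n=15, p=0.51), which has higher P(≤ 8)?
X has higher probability (P(X ≤ 8) = 0.9800 > P(Y ≤ 8) = 0.6684)

Compute P(≤ 8) for each distribution:

X ~ Binomial(n=14, p=0.34):
P(X ≤ 8) = 0.9800

Y ~ Binomial(n=15, p=0.51):
P(Y ≤ 8) = 0.6684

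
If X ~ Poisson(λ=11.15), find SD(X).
3.3392

We have X ~ Poisson(λ=11.15).

For a Poisson distribution with λ=11.15:
σ = √Var(X) = 3.3392

The standard deviation is the square root of the variance.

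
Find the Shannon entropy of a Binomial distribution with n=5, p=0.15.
1.1057 nats

We have X ~ Binomial(n=5, p=0.15).

The Shannon entropy measures the uncertainty or information content of the distribution.

For a Binomial distribution with n=5, p=0.15:
H(X) = 1.1057 nats

(In bits, this would be 1.5951 bits.)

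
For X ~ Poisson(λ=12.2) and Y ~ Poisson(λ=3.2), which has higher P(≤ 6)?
Y has higher probability (P(Y ≤ 6) = 0.9554 > P(X ≤ 6) = 0.0410)

Compute P(≤ 6) for each distribution:

X ~ Poisson(λ=12.2):
P(X ≤ 6) = 0.0410

Y ~ Poisson(λ=3.2):
P(Y ≤ 6) = 0.9554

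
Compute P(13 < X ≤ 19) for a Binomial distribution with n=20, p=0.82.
0.927435

We have X ~ Binomial(n=20, p=0.82).

To find P(13 < X ≤ 19), we use:
P(13 < X ≤ 19) = P(X ≤ 19) - P(X ≤ 13)
                 = F(19) - F(13)
                 = 0.981108 - 0.053673
                 = 0.927435

So there's approximately a 92.7% chance that X falls in this range.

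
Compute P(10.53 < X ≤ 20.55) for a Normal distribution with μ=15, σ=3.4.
0.854393

We have X ~ Normal(μ=15, σ=3.4).

To find P(10.53 < X ≤ 20.55), we use:
P(10.53 < X ≤ 20.55) = P(X ≤ 20.55) - P(X ≤ 10.53)
                 = F(20.55) - F(10.53)
                 = 0.948697 - 0.094304
                 = 0.854393

So there's approximately a 85.4% chance that X falls in this range.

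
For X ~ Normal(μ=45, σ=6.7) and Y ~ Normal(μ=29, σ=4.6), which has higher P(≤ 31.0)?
Y has higher probability (P(Y ≤ 31.0) = 0.6681 > P(X ≤ 31.0) = 0.0183)

Compute P(≤ 31.0) for each distribution:

X ~ Normal(μ=45, σ=6.7):
P(X ≤ 31.0) = 0.0183

Y ~ Normal(μ=29, σ=4.6):
P(Y ≤ 31.0) = 0.6681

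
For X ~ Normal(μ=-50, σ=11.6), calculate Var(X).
134.5600

We have X ~ Normal(μ=-50, σ=11.6).

For a Normal distribution with μ=-50, σ=11.6:
Var(X) = 134.5600

The variance measures the spread of the distribution around the mean.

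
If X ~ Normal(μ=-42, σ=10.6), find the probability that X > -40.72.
0.451943

We have X ~ Normal(μ=-42, σ=10.6).

P(X > -40.72) = 1 - P(X ≤ -40.72)
                = 1 - F(-40.72)
                = 1 - 0.548057
                = 0.451943

So there's approximately a 45.2% chance that X exceeds -40.72.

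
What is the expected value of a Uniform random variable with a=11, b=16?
13.5000

We have X ~ Uniform(a=11, b=16).

For a Uniform distribution with a=11, b=16:
E[X] = 13.5000

This is the expected (average) value of X.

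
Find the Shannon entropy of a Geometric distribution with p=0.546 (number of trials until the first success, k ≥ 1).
1.2617 nats

We have X ~ Geometric(p=0.546) (number of trials until the first success, k ≥ 1).

The Shannon entropy measures the uncertainty or information content of the distribution.

For a Geometric distribution with p=0.546 (number of trials until the first success, k ≥ 1):
H(X) = 1.2617 nats

(In bits, this would be 1.8203 bits.)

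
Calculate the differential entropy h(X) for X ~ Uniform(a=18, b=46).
3.3322 nats

We have X ~ Uniform(a=18, b=46).

The differential entropy measures the uncertainty or information content of the distribution.

For a Uniform distribution with a=18, b=46:
h(X) = 3.3322 nats

(In bits, this would be 4.8074 bits.)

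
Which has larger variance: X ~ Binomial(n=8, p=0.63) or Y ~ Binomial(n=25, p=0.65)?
Y has larger variance (5.6875 > 1.8648)

Compute the variance for each distribution:

X ~ Binomial(n=8, p=0.63):
Var(X) = 1.8648

Y ~ Binomial(n=25, p=0.65):
Var(Y) = 5.6875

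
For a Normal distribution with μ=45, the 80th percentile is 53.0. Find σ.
σ = 9.5055

For X ~ Normal(μ, σ), the p-th percentile satisfies x = μ + z_p × σ,
where z_p = Φ⁻¹(p) is the standard normal quantile.

Step 1: z_{0.8} = Φ⁻¹(0.8) = 0.8416

Step 2: Solve for σ:
53.0 = 45 + 0.8416 × σ
σ = (53.0 - 45) / 0.8416
σ = 8.00 / 0.8416
σ = 9.5055

Verification: μ + z × σ = 45 + 0.8416 × 9.5055 = 53.00 ✓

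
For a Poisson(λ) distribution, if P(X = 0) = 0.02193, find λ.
λ = 3.8199

For a Poisson(λ) distribution, the PMF at 0 is:
P(X = 0) = λ^0 e^(-λ) / 0! = e^(-λ)

Given P(X = 0) = 0.02193:
e^(-λ) = 0.02193
-λ = ln(0.02193)
λ = -ln(0.02193) = 3.8199

Verification: e^(-3.8199) = 0.02193 ✓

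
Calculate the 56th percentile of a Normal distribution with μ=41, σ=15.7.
43.3702

We have X ~ Normal(μ=41, σ=15.7).

We want to find x such that P(X ≤ x) = 0.56.

This is the 56th percentile, which means 56% of values fall below this point.

Using the inverse CDF (quantile function):
x = F⁻¹(0.56) = 43.3702

Verification: P(X ≤ 43.3702) = 0.56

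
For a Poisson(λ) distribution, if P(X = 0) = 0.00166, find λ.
λ = 6.4009

For a Poisson(λ) distribution, the PMF at 0 is:
P(X = 0) = λ^0 e^(-λ) / 0! = e^(-λ)

Given P(X = 0) = 0.00166:
e^(-λ) = 0.00166
-λ = ln(0.00166)
λ = -ln(0.00166) = 6.4009

Verification: e^(-6.4009) = 0.00166 ✓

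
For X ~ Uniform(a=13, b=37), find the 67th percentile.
29.0800

We have X ~ Uniform(a=13, b=37).

We want to find x such that P(X ≤ x) = 0.67.

This is the 67th percentile, which means 67% of values fall below this point.

Using the inverse CDF (quantile function):
x = F⁻¹(0.67) = 29.0800

Verification: P(X ≤ 29.0800) = 0.67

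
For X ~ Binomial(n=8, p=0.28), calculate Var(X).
1.6128

We have X ~ Binomial(n=8, p=0.28).

For a Binomial distribution with n=8, p=0.28:
Var(X) = 1.6128

The variance measures the spread of the distribution around the mean.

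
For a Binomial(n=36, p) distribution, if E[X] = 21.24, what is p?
p = 0.59

For a Binomial(n, p) distribution:
E[X] = n × p

Given n = 36 and E[X] = 21.24:
21.24 = 36 × p
p = 21.24 / 36 = 0.59

Verification: Binomial(36, 0.59) has E[X] = 21.24 ✓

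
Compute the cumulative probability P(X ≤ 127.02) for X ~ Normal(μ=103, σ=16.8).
0.923607

We have X ~ Normal(μ=103, σ=16.8).

The CDF gives us P(X ≤ k).

Using the CDF:
P(X ≤ 127.02) = 0.923607

This means there's approximately a 92.4% chance that X is at most 127.02.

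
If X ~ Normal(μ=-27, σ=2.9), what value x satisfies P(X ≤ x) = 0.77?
-24.8573

We have X ~ Normal(μ=-27, σ=2.9).

We want to find x such that P(X ≤ x) = 0.77.

This is the 77th percentile, which means 77% of values fall below this point.

Using the inverse CDF (quantile function):
x = F⁻¹(0.77) = -24.8573

Verification: P(X ≤ -24.8573) = 0.77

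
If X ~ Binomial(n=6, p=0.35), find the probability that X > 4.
0.022322

We have X ~ Binomial(n=6, p=0.35).

P(X > 4) = 1 - P(X ≤ 4)
                = 1 - F(4)
                = 1 - 0.977678
                = 0.022322

So there's approximately a 2.2% chance that X exceeds 4.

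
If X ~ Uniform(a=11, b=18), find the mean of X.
14.5000

We have X ~ Uniform(a=11, b=18).

For a Uniform distribution with a=11, b=18:
E[X] = 14.5000

This is the expected (average) value of X.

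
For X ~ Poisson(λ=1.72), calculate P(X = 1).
0.307994

We have X ~ Poisson(λ=1.72).

For a Poisson distribution, the PMF gives us the probability of each outcome.

Using the PMF formula:
P(X = 1) = 0.307994

Rounded to 4 decimal places: 0.3080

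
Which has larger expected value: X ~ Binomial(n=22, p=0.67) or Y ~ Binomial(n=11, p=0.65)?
X has larger mean (14.7400 > 7.1500)

Compute the expected value for each distribution:

X ~ Binomial(n=22, p=0.67):
E[X] = 14.7400

Y ~ Binomial(n=11, p=0.65):
E[Y] = 7.1500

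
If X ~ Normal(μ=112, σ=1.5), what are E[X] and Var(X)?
E[X] = 112.0000, Var(X) = 2.2500

We have X ~ Normal(μ=112, σ=1.5).

For a Normal distribution with μ=112, σ=1.5:

Expected value:
E[X] = 112.0000

Variance:
Var(X) = 2.2500

Standard deviation:
σ = √Var(X) = 1.5000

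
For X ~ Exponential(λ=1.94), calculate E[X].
0.5155

We have X ~ Exponential(λ=1.94).

For an Exponential distribution with λ=1.94:
E[X] = 0.5155

This is the expected (average) value of X.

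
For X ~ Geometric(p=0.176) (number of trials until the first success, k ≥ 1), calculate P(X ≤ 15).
0.945184

We have X ~ Geometric(p=0.176) (number of trials until the first success, k ≥ 1).

The CDF gives us P(X ≤ k).

Using the CDF:
P(X ≤ 15) = 0.945184

This means there's approximately a 94.5% chance that X is at most 15.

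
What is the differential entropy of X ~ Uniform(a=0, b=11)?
2.3979 nats

We have X ~ Uniform(a=0, b=11).

The differential entropy measures the uncertainty or information content of the distribution.

For a Uniform distribution with a=0, b=11:
h(X) = 2.3979 nats

(In bits, this would be 3.4594 bits.)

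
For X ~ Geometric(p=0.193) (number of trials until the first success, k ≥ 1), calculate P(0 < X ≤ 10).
0.882852

We have X ~ Geometric(p=0.193) (number of trials until the first success, k ≥ 1).

To find P(0 < X ≤ 10), we use:
P(0 < X ≤ 10) = P(X ≤ 10) - P(X ≤ 0)
                 = F(10) - F(0)
                 = 0.882852 - 0.000000
                 = 0.882852

So there's approximately a 88.3% chance that X falls in this range.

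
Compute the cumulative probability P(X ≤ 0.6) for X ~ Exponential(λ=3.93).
0.905391

We have X ~ Exponential(λ=3.93).

The CDF gives us P(X ≤ k).

Using the CDF:
P(X ≤ 0.6) = 0.905391

This means there's approximately a 90.5% chance that X is at most 0.6.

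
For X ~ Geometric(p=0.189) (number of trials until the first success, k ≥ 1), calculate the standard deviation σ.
4.7648

We have X ~ Geometric(p=0.189) (number of trials until the first success, k ≥ 1).

For a Geometric distribution with p=0.189 (number of trials until the first success, k ≥ 1):
σ = √Var(X) = 4.7648

The standard deviation is the square root of the variance.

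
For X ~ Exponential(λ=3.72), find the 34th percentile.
0.1117

We have X ~ Exponential(λ=3.72).

We want to find x such that P(X ≤ x) = 0.34.

This is the 34th percentile, which means 34% of values fall below this point.

Using the inverse CDF (quantile function):
x = F⁻¹(0.34) = 0.1117

Verification: P(X ≤ 0.1117) = 0.34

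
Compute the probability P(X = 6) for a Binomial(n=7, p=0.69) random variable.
0.234182

We have X ~ Binomial(n=7, p=0.69).

For a Binomial distribution, the PMF gives us the probability of each outcome.

Using the PMF formula:
P(X = 6) = 0.234182

Rounded to 4 decimal places: 0.2342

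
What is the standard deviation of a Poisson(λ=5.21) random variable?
2.2825

We have X ~ Poisson(λ=5.21).

For a Poisson distribution with λ=5.21:
σ = √Var(X) = 2.2825

The standard deviation is the square root of the variance.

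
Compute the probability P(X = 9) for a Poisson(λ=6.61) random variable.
0.089405

We have X ~ Poisson(λ=6.61).

For a Poisson distribution, the PMF gives us the probability of each outcome.

Using the PMF formula:
P(X = 9) = 0.089405

Rounded to 4 decimal places: 0.0894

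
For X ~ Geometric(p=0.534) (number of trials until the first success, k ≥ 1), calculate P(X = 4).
0.054038

We have X ~ Geometric(p=0.534) (number of trials until the first success, k ≥ 1).

For a Geometric distribution, the PMF gives us the probability of each outcome.

Using the PMF formula:
P(X = 4) = 0.054038

Rounded to 4 decimal places: 0.0540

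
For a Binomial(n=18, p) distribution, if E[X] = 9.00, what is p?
p = 0.5

For a Binomial(n, p) distribution:
E[X] = n × p

Given n = 18 and E[X] = 9.00:
9.00 = 18 × p
p = 9.00 / 18 = 0.5

Verification: Binomial(18, 0.5) has E[X] = 9.00 ✓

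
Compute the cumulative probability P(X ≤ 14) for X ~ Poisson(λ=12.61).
0.714271

We have X ~ Poisson(λ=12.61).

The CDF gives us P(X ≤ k).

Using the CDF:
P(X ≤ 14) = 0.714271

This means there's approximately a 71.4% chance that X is at most 14.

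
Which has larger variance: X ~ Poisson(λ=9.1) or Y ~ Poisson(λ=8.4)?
X has larger variance (9.1000 > 8.4000)

Compute the variance for each distribution:

X ~ Poisson(λ=9.1):
Var(X) = 9.1000

Y ~ Poisson(λ=8.4):
Var(Y) = 8.4000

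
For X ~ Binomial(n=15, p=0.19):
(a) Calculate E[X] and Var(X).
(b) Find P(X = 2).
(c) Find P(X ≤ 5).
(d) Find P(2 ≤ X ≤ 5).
(a) E[X] = 2.8500, Var(X) = 2.3085
(b) P(X = 2) = 0.244907
(c) P(X ≤ 5) = 0.950971
(d) P(2 ≤ X ≤ 5) = 0.759426

We have X ~ Binomial(n=15, p=0.19).

(a) Moments:
E[X] = 2.8500
Var(X) = 2.3085
σ = √Var(X) = 1.5194

(b) Point probability using PMF:
P(X = 2) = 0.244907

(c) Cumulative probability using CDF:
P(X ≤ 5) = F(5) = 0.950971

(d) Range probability:
P(2 ≤ X ≤ 5) = P(X ≤ 5) - P(X ≤ 1)
                   = F(5) - F(1)
                   = 0.950971 - 0.191545
                   = 0.759426

This means approximately 75.9% of outcomes fall in the interval [2, 5].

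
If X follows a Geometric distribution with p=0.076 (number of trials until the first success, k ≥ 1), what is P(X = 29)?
0.008311

We have X ~ Geometric(p=0.076) (number of trials until the first success, k ≥ 1).

For a Geometric distribution, the PMF gives us the probability of each outcome.

Using the PMF formula:
P(X = 29) = 0.008311

Rounded to 4 decimal places: 0.0083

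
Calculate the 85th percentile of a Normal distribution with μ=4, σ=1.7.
5.7619

We have X ~ Normal(μ=4, σ=1.7).

We want to find x such that P(X ≤ x) = 0.85.

This is the 85th percentile, which means 85% of values fall below this point.

Using the inverse CDF (quantile function):
x = F⁻¹(0.85) = 5.7619

Verification: P(X ≤ 5.7619) = 0.85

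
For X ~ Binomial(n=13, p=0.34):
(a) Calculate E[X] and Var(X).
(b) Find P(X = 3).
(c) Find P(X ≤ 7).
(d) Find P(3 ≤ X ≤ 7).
(a) E[X] = 4.4200, Var(X) = 2.9172
(b) P(X = 3) = 0.176296
(c) P(X ≤ 7) = 0.961023
(d) P(3 ≤ X ≤ 7) = 0.832985

We have X ~ Binomial(n=13, p=0.34).

(a) Moments:
E[X] = 4.4200
Var(X) = 2.9172
σ = √Var(X) = 1.7080

(b) Point probability using PMF:
P(X = 3) = 0.176296

(c) Cumulative probability using CDF:
P(X ≤ 7) = F(7) = 0.961023

(d) Range probability:
P(3 ≤ X ≤ 7) = P(X ≤ 7) - P(X ≤ 2)
                   = F(7) - F(2)
                   = 0.961023 - 0.128038
                   = 0.832985

This means approximately 83.3% of outcomes fall in the interval [3, 7].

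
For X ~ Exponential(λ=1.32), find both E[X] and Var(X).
E[X] = 0.7576, Var(X) = 0.5739

We have X ~ Exponential(λ=1.32).

For an Exponential distribution with λ=1.32:

Expected value:
E[X] = 0.7576

Variance:
Var(X) = 0.5739

Standard deviation:
σ = √Var(X) = 0.7576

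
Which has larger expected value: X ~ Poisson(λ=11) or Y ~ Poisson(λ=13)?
Y has larger mean (13.0000 > 11.0000)

Compute the expected value for each distribution:

X ~ Poisson(λ=11):
E[X] = 11.0000

Y ~ Poisson(λ=13):
E[Y] = 13.0000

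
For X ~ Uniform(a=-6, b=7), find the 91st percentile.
5.8300

We have X ~ Uniform(a=-6, b=7).

We want to find x such that P(X ≤ x) = 0.91.

This is the 91st percentile, which means 91% of values fall below this point.

Using the inverse CDF (quantile function):
x = F⁻¹(0.91) = 5.8300

Verification: P(X ≤ 5.8300) = 0.91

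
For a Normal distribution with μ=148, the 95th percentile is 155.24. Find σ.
σ = 4.4016

For X ~ Normal(μ, σ), the p-th percentile satisfies x = μ + z_p × σ,
where z_p = Φ⁻¹(p) is the standard normal quantile.

Step 1: z_{0.95} = Φ⁻¹(0.95) = 1.6449

Step 2: Solve for σ:
155.24 = 148 + 1.6449 × σ
σ = (155.24 - 148) / 1.6449
σ = 7.24 / 1.6449
σ = 4.4016

Verification: μ + z × σ = 148 + 1.6449 × 4.4016 = 155.24 ✓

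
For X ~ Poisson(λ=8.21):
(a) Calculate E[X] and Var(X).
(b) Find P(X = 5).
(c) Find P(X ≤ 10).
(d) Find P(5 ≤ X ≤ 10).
(a) E[X] = 8.2100, Var(X) = 8.2100
(b) P(X = 5) = 0.084523
(c) P(X ≤ 10) = 0.794509
(d) P(5 ≤ X ≤ 10) = 0.706284

We have X ~ Poisson(λ=8.21).

(a) Moments:
E[X] = 8.2100
Var(X) = 8.2100
σ = √Var(X) = 2.8653

(b) Point probability using PMF:
P(X = 5) = 0.084523

(c) Cumulative probability using CDF:
P(X ≤ 10) = F(10) = 0.794509

(d) Range probability:
P(5 ≤ X ≤ 10) = P(X ≤ 10) - P(X ≤ 4)
                   = F(10) - F(4)
                   = 0.794509 - 0.088224
                   = 0.706284

This means approximately 70.6% of outcomes fall in the interval [5, 10].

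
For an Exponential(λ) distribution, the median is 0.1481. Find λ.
λ = 4.6803

For X ~ Exponential(λ), the CDF is F(x) = 1 - e^(-λx).
The median m satisfies F(m) = 0.5:
1 - e^(-λm) = 0.5
e^(-λm) = 0.5
λm = ln(2)
m = ln(2) / λ

Given m = 0.1481:
λ = ln(2) / 0.1481 = 0.693147 / 0.1481 = 4.6803

Verification: ln(2) / 4.6803 = 0.1481 ✓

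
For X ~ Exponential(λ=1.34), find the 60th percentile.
0.6838

We have X ~ Exponential(λ=1.34).

We want to find x such that P(X ≤ x) = 0.6.

This is the 60th percentile, which means 60% of values fall below this point.

Using the inverse CDF (quantile function):
x = F⁻¹(0.6) = 0.6838

Verification: P(X ≤ 0.6838) = 0.6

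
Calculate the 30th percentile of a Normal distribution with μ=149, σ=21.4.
137.7778

We have X ~ Normal(μ=149, σ=21.4).

We want to find x such that P(X ≤ x) = 0.3.

This is the 30th percentile, which means 30% of values fall below this point.

Using the inverse CDF (quantile function):
x = F⁻¹(0.3) = 137.7778

Verification: P(X ≤ 137.7778) = 0.3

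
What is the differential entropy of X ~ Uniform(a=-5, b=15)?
2.9957 nats

We have X ~ Uniform(a=-5, b=15).

The differential entropy measures the uncertainty or information content of the distribution.

For a Uniform distribution with a=-5, b=15:
h(X) = 2.9957 nats

(In bits, this would be 4.3219 bits.)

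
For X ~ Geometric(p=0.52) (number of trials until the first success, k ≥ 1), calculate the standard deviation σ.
1.3323

We have X ~ Geometric(p=0.52) (number of trials until the first success, k ≥ 1).

For a Geometric distribution with p=0.52 (number of trials until the first success, k ≥ 1):
σ = √Var(X) = 1.3323

The standard deviation is the square root of the variance.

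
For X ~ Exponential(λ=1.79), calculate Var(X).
0.3121

We have X ~ Exponential(λ=1.79).

For an Exponential distribution with λ=1.79:
Var(X) = 0.3121

The variance measures the spread of the distribution around the mean.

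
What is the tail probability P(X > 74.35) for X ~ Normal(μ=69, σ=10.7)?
0.308538

We have X ~ Normal(μ=69, σ=10.7).

P(X > 74.35) = 1 - P(X ≤ 74.35)
                = 1 - F(74.35)
                = 1 - 0.691462
                = 0.308538

So there's approximately a 30.9% chance that X exceeds 74.35.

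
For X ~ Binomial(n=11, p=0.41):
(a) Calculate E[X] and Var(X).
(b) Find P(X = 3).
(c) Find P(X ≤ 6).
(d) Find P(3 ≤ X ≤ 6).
(a) E[X] = 4.5100, Var(X) = 2.6609
(b) P(X = 3) = 0.166975
(c) P(X ≤ 6) = 0.887870
(d) P(3 ≤ X ≤ 6) = 0.781709

We have X ~ Binomial(n=11, p=0.41).

(a) Moments:
E[X] = 4.5100
Var(X) = 2.6609
σ = √Var(X) = 1.6312

(b) Point probability using PMF:
P(X = 3) = 0.166975

(c) Cumulative probability using CDF:
P(X ≤ 6) = F(6) = 0.887870

(d) Range probability:
P(3 ≤ X ≤ 6) = P(X ≤ 6) - P(X ≤ 2)
                   = F(6) - F(2)
                   = 0.887870 - 0.106161
                   = 0.781709

This means approximately 78.2% of outcomes fall in the interval [3, 6].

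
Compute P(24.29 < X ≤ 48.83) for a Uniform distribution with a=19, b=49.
0.818000

We have X ~ Uniform(a=19, b=49).

To find P(24.29 < X ≤ 48.83), we use:
P(24.29 < X ≤ 48.83) = P(X ≤ 48.83) - P(X ≤ 24.29)
                 = F(48.83) - F(24.29)
                 = 0.994333 - 0.176333
                 = 0.818000

So there's approximately a 81.8% chance that X falls in this range.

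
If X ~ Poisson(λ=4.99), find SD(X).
2.2338

We have X ~ Poisson(λ=4.99).

For a Poisson distribution with λ=4.99:
σ = √Var(X) = 2.2338

The standard deviation is the square root of the variance.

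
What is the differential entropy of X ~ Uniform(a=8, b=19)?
2.3979 nats

We have X ~ Uniform(a=8, b=19).

The differential entropy measures the uncertainty or information content of the distribution.

For a Uniform distribution with a=8, b=19:
h(X) = 2.3979 nats

(In bits, this would be 3.4594 bits.)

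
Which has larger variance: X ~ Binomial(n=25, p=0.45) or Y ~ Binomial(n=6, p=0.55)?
X has larger variance (6.1875 > 1.4850)

Compute the variance for each distribution:

X ~ Binomial(n=25, p=0.45):
Var(X) = 6.1875

Y ~ Binomial(n=6, p=0.55):
Var(Y) = 1.4850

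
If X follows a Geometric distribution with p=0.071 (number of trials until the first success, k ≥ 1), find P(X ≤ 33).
0.911993

We have X ~ Geometric(p=0.071) (number of trials until the first success, k ≥ 1).

The CDF gives us P(X ≤ k).

Using the CDF:
P(X ≤ 33) = 0.911993

This means there's approximately a 91.2% chance that X is at most 33.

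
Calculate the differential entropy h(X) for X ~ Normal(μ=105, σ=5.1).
3.0482 nats

We have X ~ Normal(μ=105, σ=5.1).

The differential entropy measures the uncertainty or information content of the distribution.

For a Normal distribution with μ=105, σ=5.1:
h(X) = 3.0482 nats

(In bits, this would be 4.3976 bits.)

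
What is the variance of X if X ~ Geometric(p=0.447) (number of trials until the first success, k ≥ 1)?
2.7676

We have X ~ Geometric(p=0.447) (number of trials until the first success, k ≥ 1).

For a Geometric distribution with p=0.447 (number of trials until the first success, k ≥ 1):
Var(X) = 2.7676

The variance measures the spread of the distribution around the mean.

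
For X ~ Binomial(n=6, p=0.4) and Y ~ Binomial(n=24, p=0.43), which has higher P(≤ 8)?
X has higher probability (P(X ≤ 8) = 1.0000 > P(Y ≤ 8) = 0.2282)

Compute P(≤ 8) for each distribution:

X ~ Binomial(n=6, p=0.4):
P(X ≤ 8) = 1.0000

Y ~ Binomial(n=24, p=0.43):
P(Y ≤ 8) = 0.2282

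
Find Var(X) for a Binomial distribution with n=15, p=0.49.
3.7485

We have X ~ Binomial(n=15, p=0.49).

For a Binomial distribution with n=15, p=0.49:
Var(X) = 3.7485

The variance measures the spread of the distribution around the mean.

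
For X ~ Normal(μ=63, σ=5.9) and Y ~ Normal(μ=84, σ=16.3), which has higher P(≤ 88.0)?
X has higher probability (P(X ≤ 88.0) = 1.0000 > P(Y ≤ 88.0) = 0.5969)

Compute P(≤ 88.0) for each distribution:

X ~ Normal(μ=63, σ=5.9):
P(X ≤ 88.0) = 1.0000

Y ~ Normal(μ=84, σ=16.3):
P(Y ≤ 88.0) = 0.5969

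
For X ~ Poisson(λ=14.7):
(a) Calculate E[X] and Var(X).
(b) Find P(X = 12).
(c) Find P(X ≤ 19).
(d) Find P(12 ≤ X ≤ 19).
(a) E[X] = 14.7000, Var(X) = 14.7000
(b) P(X = 12) = 0.087769
(c) P(X ≤ 19) = 0.891271
(d) P(12 ≤ X ≤ 19) = 0.685832

We have X ~ Poisson(λ=14.7).

(a) Moments:
E[X] = 14.7000
Var(X) = 14.7000
σ = √Var(X) = 3.8341

(b) Point probability using PMF:
P(X = 12) = 0.087769

(c) Cumulative probability using CDF:
P(X ≤ 19) = F(19) = 0.891271

(d) Range probability:
P(12 ≤ X ≤ 19) = P(X ≤ 19) - P(X ≤ 11)
                   = F(19) - F(11)
                   = 0.891271 - 0.205439
                   = 0.685832

This means approximately 68.6% of outcomes fall in the interval [12, 19].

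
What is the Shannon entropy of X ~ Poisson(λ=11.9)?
2.6499 nats

We have X ~ Poisson(λ=11.9).

The Shannon entropy measures the uncertainty or information content of the distribution.

For a Poisson distribution with λ=11.9:
H(X) = 2.6499 nats

(In bits, this would be 3.8230 bits.)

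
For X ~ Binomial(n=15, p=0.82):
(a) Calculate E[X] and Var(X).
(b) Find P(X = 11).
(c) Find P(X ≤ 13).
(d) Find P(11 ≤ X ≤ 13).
(a) E[X] = 12.3000, Var(X) = 2.2140
(b) P(X = 11) = 0.161501
(c) P(X ≤ 13) = 0.781256
(d) P(11 ≤ X ≤ 13) = 0.664562

We have X ~ Binomial(n=15, p=0.82).

(a) Moments:
E[X] = 12.3000
Var(X) = 2.2140
σ = √Var(X) = 1.4880

(b) Point probability using PMF:
P(X = 11) = 0.161501

(c) Cumulative probability using CDF:
P(X ≤ 13) = F(13) = 0.781256

(d) Range probability:
P(11 ≤ X ≤ 13) = P(X ≤ 13) - P(X ≤ 10)
                   = F(13) - F(10)
                   = 0.781256 - 0.116694
                   = 0.664562

This means approximately 66.5% of outcomes fall in the interval [11, 13].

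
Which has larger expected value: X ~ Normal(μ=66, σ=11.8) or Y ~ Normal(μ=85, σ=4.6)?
Y has larger mean (85.0000 > 66.0000)

Compute the expected value for each distribution:

X ~ Normal(μ=66, σ=11.8):
E[X] = 66.0000

Y ~ Normal(μ=85, σ=4.6):
E[Y] = 85.0000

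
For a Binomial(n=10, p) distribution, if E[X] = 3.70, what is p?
p = 0.37

For a Binomial(n, p) distribution:
E[X] = n × p

Given n = 10 and E[X] = 3.70:
3.70 = 10 × p
p = 3.70 / 10 = 0.37

Verification: Binomial(10, 0.37) has E[X] = 3.70 ✓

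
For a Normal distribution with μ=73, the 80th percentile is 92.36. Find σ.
σ = 23.0032

For X ~ Normal(μ, σ), the p-th percentile satisfies x = μ + z_p × σ,
where z_p = Φ⁻¹(p) is the standard normal quantile.

Step 1: z_{0.8} = Φ⁻¹(0.8) = 0.8416

Step 2: Solve for σ:
92.36 = 73 + 0.8416 × σ
σ = (92.36 - 73) / 0.8416
σ = 19.36 / 0.8416
σ = 23.0032

Verification: μ + z × σ = 73 + 0.8416 × 23.0032 = 92.36 ✓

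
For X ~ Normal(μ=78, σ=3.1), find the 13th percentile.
74.5082

We have X ~ Normal(μ=78, σ=3.1).

We want to find x such that P(X ≤ x) = 0.13.

This is the 13th percentile, which means 13% of values fall below this point.

Using the inverse CDF (quantile function):
x = F⁻¹(0.13) = 74.5082

Verification: P(X ≤ 74.5082) = 0.13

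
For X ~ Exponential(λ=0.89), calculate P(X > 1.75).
0.210662

We have X ~ Exponential(λ=0.89).

P(X > 1.75) = 1 - P(X ≤ 1.75)
                = 1 - F(1.75)
                = 1 - 0.789338
                = 0.210662

So there's approximately a 21.1% chance that X exceeds 1.75.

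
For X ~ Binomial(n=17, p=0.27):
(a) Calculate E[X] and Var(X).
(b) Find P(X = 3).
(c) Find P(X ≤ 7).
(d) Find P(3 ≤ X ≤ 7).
(a) E[X] = 4.5900, Var(X) = 3.3507
(b) P(X = 3) = 0.163350
(c) P(X ≤ 7) = 0.938942
(d) P(3 ≤ X ≤ 7) = 0.816011

We have X ~ Binomial(n=17, p=0.27).

(a) Moments:
E[X] = 4.5900
Var(X) = 3.3507
σ = √Var(X) = 1.8305

(b) Point probability using PMF:
P(X = 3) = 0.163350

(c) Cumulative probability using CDF:
P(X ≤ 7) = F(7) = 0.938942

(d) Range probability:
P(3 ≤ X ≤ 7) = P(X ≤ 7) - P(X ≤ 2)
                   = F(7) - F(2)
                   = 0.938942 - 0.122930
                   = 0.816011

This means approximately 81.6% of outcomes fall in the interval [3, 7].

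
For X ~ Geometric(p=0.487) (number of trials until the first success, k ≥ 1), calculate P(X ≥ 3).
0.263169

We have X ~ Geometric(p=0.487) (number of trials until the first success, k ≥ 1).

For discrete distributions, P(X ≥ 3) = 1 - P(X ≤ 2).

P(X ≤ 2) = 0.736831
P(X ≥ 3) = 1 - 0.736831 = 0.263169

So there's approximately a 26.3% chance that X is at least 3.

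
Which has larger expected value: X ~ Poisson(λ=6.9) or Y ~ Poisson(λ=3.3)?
X has larger mean (6.9000 > 3.3000)

Compute the expected value for each distribution:

X ~ Poisson(λ=6.9):
E[X] = 6.9000

Y ~ Poisson(λ=3.3):
E[Y] = 3.3000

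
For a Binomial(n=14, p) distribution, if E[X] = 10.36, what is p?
p = 0.74

For a Binomial(n, p) distribution:
E[X] = n × p

Given n = 14 and E[X] = 10.36:
10.36 = 14 × p
p = 10.36 / 14 = 0.74

Verification: Binomial(14, 0.74) has E[X] = 10.36 ✓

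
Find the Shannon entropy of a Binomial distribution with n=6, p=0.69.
1.5223 nats

We have X ~ Binomial(n=6, p=0.69).

The Shannon entropy measures the uncertainty or information content of the distribution.

For a Binomial distribution with n=6, p=0.69:
H(X) = 1.5223 nats

(In bits, this would be 2.1962 bits.)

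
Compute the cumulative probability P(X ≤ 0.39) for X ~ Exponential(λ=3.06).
0.696811

We have X ~ Exponential(λ=3.06).

The CDF gives us P(X ≤ k).

Using the CDF:
P(X ≤ 0.39) = 0.696811

This means there's approximately a 69.7% chance that X is at most 0.39.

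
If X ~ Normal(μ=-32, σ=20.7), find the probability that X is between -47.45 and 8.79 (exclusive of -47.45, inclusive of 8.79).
0.747891

We have X ~ Normal(μ=-32, σ=20.7).

To find P(-47.45 < X ≤ 8.79), we use:
P(-47.45 < X ≤ 8.79) = P(X ≤ 8.79) - P(X ≤ -47.45)
                 = F(8.79) - F(-47.45)
                 = 0.975611 - 0.227720
                 = 0.747891

So there's approximately a 74.8% chance that X falls in this range.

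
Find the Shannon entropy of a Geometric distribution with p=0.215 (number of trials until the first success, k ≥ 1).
2.4210 nats

We have X ~ Geometric(p=0.215) (number of trials until the first success, k ≥ 1).

The Shannon entropy measures the uncertainty or information content of the distribution.

For a Geometric distribution with p=0.215 (number of trials until the first success, k ≥ 1):
H(X) = 2.4210 nats

(In bits, this would be 3.4927 bits.)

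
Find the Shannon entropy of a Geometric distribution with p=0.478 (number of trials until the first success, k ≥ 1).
1.4481 nats

We have X ~ Geometric(p=0.478) (number of trials until the first success, k ≥ 1).

The Shannon entropy measures the uncertainty or information content of the distribution.

For a Geometric distribution with p=0.478 (number of trials until the first success, k ≥ 1):
H(X) = 1.4481 nats

(In bits, this would be 2.0891 bits.)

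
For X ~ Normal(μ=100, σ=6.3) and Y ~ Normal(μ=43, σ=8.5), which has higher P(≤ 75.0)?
Y has higher probability (P(Y ≤ 75.0) = 0.9999 > P(X ≤ 75.0) = 0.0000)

Compute P(≤ 75.0) for each distribution:

X ~ Normal(μ=100, σ=6.3):
P(X ≤ 75.0) = 0.0000

Y ~ Normal(μ=43, σ=8.5):
P(Y ≤ 75.0) = 0.9999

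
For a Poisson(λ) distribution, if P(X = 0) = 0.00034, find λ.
λ = 7.9866

For a Poisson(λ) distribution, the PMF at 0 is:
P(X = 0) = λ^0 e^(-λ) / 0! = e^(-λ)

Given P(X = 0) = 0.00034:
e^(-λ) = 0.00034
-λ = ln(0.00034)
λ = -ln(0.00034) = 7.9866

Verification: e^(-7.9866) = 0.00034 ✓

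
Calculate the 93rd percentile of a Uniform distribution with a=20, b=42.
40.4600

We have X ~ Uniform(a=20, b=42).

We want to find x such that P(X ≤ x) = 0.93.

This is the 93rd percentile, which means 93% of values fall below this point.

Using the inverse CDF (quantile function):
x = F⁻¹(0.93) = 40.4600

Verification: P(X ≤ 40.4600) = 0.93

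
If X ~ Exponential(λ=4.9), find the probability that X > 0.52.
0.078238

We have X ~ Exponential(λ=4.9).

P(X > 0.52) = 1 - P(X ≤ 0.52)
                = 1 - F(0.52)
                = 1 - 0.921762
                = 0.078238

So there's approximately a 7.8% chance that X exceeds 0.52.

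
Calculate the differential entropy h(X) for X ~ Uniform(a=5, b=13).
2.0794 nats

We have X ~ Uniform(a=5, b=13).

The differential entropy measures the uncertainty or information content of the distribution.

For a Uniform distribution with a=5, b=13:
h(X) = 2.0794 nats

(In bits, this would be 3.0000 bits.)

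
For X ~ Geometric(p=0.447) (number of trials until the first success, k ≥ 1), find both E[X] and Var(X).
E[X] = 2.2371, Var(X) = 2.7676

We have X ~ Geometric(p=0.447) (number of trials until the first success, k ≥ 1).

For a Geometric distribution with p=0.447 (number of trials until the first success, k ≥ 1):

Expected value:
E[X] = 2.2371

Variance:
Var(X) = 2.7676

Standard deviation:
σ = √Var(X) = 1.6636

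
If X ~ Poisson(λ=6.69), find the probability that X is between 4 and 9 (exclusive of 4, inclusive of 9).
0.657297

We have X ~ Poisson(λ=6.69).

To find P(4 < X ≤ 9), we use:
P(4 < X ≤ 9) = P(X ≤ 9) - P(X ≤ 4)
                 = F(9) - F(4)
                 = 0.860491 - 0.203195
                 = 0.657297

So there's approximately a 65.7% chance that X falls in this range.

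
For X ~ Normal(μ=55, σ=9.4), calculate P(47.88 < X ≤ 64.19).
0.611488

We have X ~ Normal(μ=55, σ=9.4).

To find P(47.88 < X ≤ 64.19), we use:
P(47.88 < X ≤ 64.19) = P(X ≤ 64.19) - P(X ≤ 47.88)
                 = F(64.19) - F(47.88)
                 = 0.835879 - 0.224391
                 = 0.611488

So there's approximately a 61.1% chance that X falls in this range.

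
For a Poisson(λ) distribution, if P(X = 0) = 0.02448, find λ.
λ = 3.7099

For a Poisson(λ) distribution, the PMF at 0 is:
P(X = 0) = λ^0 e^(-λ) / 0! = e^(-λ)

Given P(X = 0) = 0.02448:
e^(-λ) = 0.02448
-λ = ln(0.02448)
λ = -ln(0.02448) = 3.7099

Verification: e^(-3.7099) = 0.02448 ✓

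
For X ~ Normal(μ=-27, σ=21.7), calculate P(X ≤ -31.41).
0.419479

We have X ~ Normal(μ=-27, σ=21.7).

The CDF gives us P(X ≤ k).

Using the CDF:
P(X ≤ -31.41) = 0.419479

This means there's approximately a 41.9% chance that X is at most -31.41.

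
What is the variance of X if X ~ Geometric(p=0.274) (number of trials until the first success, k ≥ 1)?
9.6702

We have X ~ Geometric(p=0.274) (number of trials until the first success, k ≥ 1).

For a Geometric distribution with p=0.274 (number of trials until the first success, k ≥ 1):
Var(X) = 9.6702

The variance measures the spread of the distribution around the mean.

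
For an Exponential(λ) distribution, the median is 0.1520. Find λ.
λ = 4.5602

For X ~ Exponential(λ), the CDF is F(x) = 1 - e^(-λx).
The median m satisfies F(m) = 0.5:
1 - e^(-λm) = 0.5
e^(-λm) = 0.5
λm = ln(2)
m = ln(2) / λ

Given m = 0.1520:
λ = ln(2) / 0.1520 = 0.693147 / 0.1520 = 4.5602

Verification: ln(2) / 4.5602 = 0.1520 ✓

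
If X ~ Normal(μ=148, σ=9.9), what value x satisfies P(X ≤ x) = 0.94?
163.3923

We have X ~ Normal(μ=148, σ=9.9).

We want to find x such that P(X ≤ x) = 0.94.

This is the 94th percentile, which means 94% of values fall below this point.

Using the inverse CDF (quantile function):
x = F⁻¹(0.94) = 163.3923

Verification: P(X ≤ 163.3923) = 0.94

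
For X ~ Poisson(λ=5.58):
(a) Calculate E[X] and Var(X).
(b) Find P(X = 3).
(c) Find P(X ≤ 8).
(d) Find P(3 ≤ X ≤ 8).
(a) E[X] = 5.5800, Var(X) = 5.5800
(b) P(X = 3) = 0.109242
(c) P(X ≤ 8) = 0.887444
(d) P(3 ≤ X ≤ 8) = 0.803888

We have X ~ Poisson(λ=5.58).

(a) Moments:
E[X] = 5.5800
Var(X) = 5.5800
σ = √Var(X) = 2.3622

(b) Point probability using PMF:
P(X = 3) = 0.109242

(c) Cumulative probability using CDF:
P(X ≤ 8) = F(8) = 0.887444

(d) Range probability:
P(3 ≤ X ≤ 8) = P(X ≤ 8) - P(X ≤ 2)
                   = F(8) - F(2)
                   = 0.887444 - 0.083556
                   = 0.803888

This means approximately 80.4% of outcomes fall in the interval [3, 8].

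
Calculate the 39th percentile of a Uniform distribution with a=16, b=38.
24.5800

We have X ~ Uniform(a=16, b=38).

We want to find x such that P(X ≤ x) = 0.39.

This is the 39th percentile, which means 39% of values fall below this point.

Using the inverse CDF (quantile function):
x = F⁻¹(0.39) = 24.5800

Verification: P(X ≤ 24.5800) = 0.39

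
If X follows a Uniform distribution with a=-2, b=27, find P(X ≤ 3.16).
0.177931

We have X ~ Uniform(a=-2, b=27).

The CDF gives us P(X ≤ k).

Using the CDF:
P(X ≤ 3.16) = 0.177931

This means there's approximately a 17.8% chance that X is at most 3.16.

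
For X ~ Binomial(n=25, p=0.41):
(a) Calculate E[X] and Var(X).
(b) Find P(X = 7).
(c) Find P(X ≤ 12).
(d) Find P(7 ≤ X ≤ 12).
(a) E[X] = 10.2500, Var(X) = 6.0475
(b) P(X = 7) = 0.070258
(c) P(X ≤ 12) = 0.820314
(d) P(7 ≤ X ≤ 12) = 0.759729

We have X ~ Binomial(n=25, p=0.41).

(a) Moments:
E[X] = 10.2500
Var(X) = 6.0475
σ = √Var(X) = 2.4592

(b) Point probability using PMF:
P(X = 7) = 0.070258

(c) Cumulative probability using CDF:
P(X ≤ 12) = F(12) = 0.820314

(d) Range probability:
P(7 ≤ X ≤ 12) = P(X ≤ 12) - P(X ≤ 6)
                   = F(12) - F(6)
                   = 0.820314 - 0.060585
                   = 0.759729

This means approximately 76.0% of outcomes fall in the interval [7, 12].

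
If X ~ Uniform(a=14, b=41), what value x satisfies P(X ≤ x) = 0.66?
31.8200

We have X ~ Uniform(a=14, b=41).

We want to find x such that P(X ≤ x) = 0.66.

This is the 66th percentile, which means 66% of values fall below this point.

Using the inverse CDF (quantile function):
x = F⁻¹(0.66) = 31.8200

Verification: P(X ≤ 31.8200) = 0.66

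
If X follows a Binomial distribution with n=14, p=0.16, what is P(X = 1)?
0.232209

We have X ~ Binomial(n=14, p=0.16).

For a Binomial distribution, the PMF gives us the probability of each outcome.

Using the PMF formula:
P(X = 1) = 0.232209

Rounded to 4 decimal places: 0.2322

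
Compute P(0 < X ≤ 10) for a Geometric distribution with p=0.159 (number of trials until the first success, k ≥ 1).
0.823005

We have X ~ Geometric(p=0.159) (number of trials until the first success, k ≥ 1).

To find P(0 < X ≤ 10), we use:
P(0 < X ≤ 10) = P(X ≤ 10) - P(X ≤ 0)
                 = F(10) - F(0)
                 = 0.823005 - 0.000000
                 = 0.823005

So there's approximately a 82.3% chance that X falls in this range.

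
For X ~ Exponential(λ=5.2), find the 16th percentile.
0.0335

We have X ~ Exponential(λ=5.2).

We want to find x such that P(X ≤ x) = 0.16.

This is the 16th percentile, which means 16% of values fall below this point.

Using the inverse CDF (quantile function):
x = F⁻¹(0.16) = 0.0335

Verification: P(X ≤ 0.0335) = 0.16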